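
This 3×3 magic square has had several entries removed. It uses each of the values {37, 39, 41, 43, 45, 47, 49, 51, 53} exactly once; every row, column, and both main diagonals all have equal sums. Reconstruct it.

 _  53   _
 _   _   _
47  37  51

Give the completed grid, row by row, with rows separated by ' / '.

39 53 43 / 49 45 41 / 47 37 51

The 9 entries sum to 405, so each line sums to 405/3 = 135.
Column 2 needs 135; the known cells sum to 90, so (2,2) = 45.
Main diagonal must total 135; the given cells sum to 96, so (1,1) = 39.
Anti-diagonal must total 135; the given cells sum to 92, so (1,3) = 43.
Column 1: 39 + 47 + ? = 135, so (2,1) = 49.
Column 3 must total 135; the given cells sum to 94, so (2,3) = 41.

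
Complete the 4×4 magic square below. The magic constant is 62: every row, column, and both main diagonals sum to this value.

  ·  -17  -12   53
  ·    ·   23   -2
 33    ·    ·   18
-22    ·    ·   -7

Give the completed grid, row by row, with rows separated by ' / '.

38 -17 -12 53 / 13 28 23 -2 / 33 8 3 18 / -22 43 48 -7

Row 1 needs 62; the known cells sum to 24, so (1,1) = 38.
Column 1: 38 + 33 + (-22) + ? = 62, so (2,1) = 13.
Using anti-diagonal: 53 + 23 + (-22) + ? → (3,2) = 62 − 54 = 8.
From row 2, 62 − (13 + 23 + (-2)) gives (2,2) = 28.
Row 3: 33 + 8 + 18 + ? = 62, so (3,3) = 3.
Column 2 must total 62; the given cells sum to 19, so (4,2) = 43.
Column 3 needs 62; the known cells sum to 14, so (4,3) = 48.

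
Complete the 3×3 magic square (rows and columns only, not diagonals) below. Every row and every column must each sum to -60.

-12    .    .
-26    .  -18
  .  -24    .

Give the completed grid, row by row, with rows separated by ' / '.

Row 2 needs -60; the known cells sum to -44, so (2,2) = -16.
From column 1, -60 − (-12 + (-26)) gives (3,1) = -22.
The remaining cell in column 2 is (1,2) = -60 − (-40) = -20.
Row 1 must total -60; the given cells sum to -32, so (1,3) = -28.
Using row 3: -22 + (-24) + ? → (3,3) = -60 − (-46) = -14.

-12 -20 -28 / -26 -16 -18 / -22 -24 -14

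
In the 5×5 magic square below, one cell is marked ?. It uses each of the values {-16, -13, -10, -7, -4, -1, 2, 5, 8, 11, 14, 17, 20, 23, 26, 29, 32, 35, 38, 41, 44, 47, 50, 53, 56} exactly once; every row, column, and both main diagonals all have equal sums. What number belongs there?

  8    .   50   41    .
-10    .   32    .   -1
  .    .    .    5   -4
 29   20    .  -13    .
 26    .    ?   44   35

The 25 entries sum to 500, so each line sums to 500/5 = 100.
Column 1 must total 100; the given cells sum to 53, so (3,1) = 47.
The remaining cell in column 4 is (2,4) = 100 − 77 = 23.
Using row 2: -10 + 32 + 23 + (-1) + ? → (2,2) = 100 − 44 = 56.
The remaining cell in main diagonal is (3,3) = 100 − 86 = 14.
Anti-diagonal must total 100; the given cells sum to 83, so (1,5) = 17.
The remaining cell in row 1 is (1,2) = 100 − 116 = -16.
Row 3: 47 + 14 + 5 + (-4) + ? = 100, so (3,2) = 38.
Column 2: -16 + 56 + 38 + 20 + ? = 100, so (5,2) = 2.
The remaining cell in column 5 is (4,5) = 100 − 47 = 53.
Row 4 needs 100; the known cells sum to 89, so (4,3) = 11.
Row 5: 26 + 2 + 44 + 35 + ? = 100, so (5,3) = -7.

-7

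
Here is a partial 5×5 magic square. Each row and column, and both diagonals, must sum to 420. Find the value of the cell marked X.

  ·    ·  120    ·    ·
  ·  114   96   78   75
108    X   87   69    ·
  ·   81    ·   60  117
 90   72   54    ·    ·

105

Using row 2: 114 + 96 + 78 + 75 + ? → (2,1) = 420 − 363 = 57.
The remaining cell in column 3 is (4,3) = 420 − 357 = 63.
From anti-diagonal, 420 − (78 + 87 + 81 + 90) gives (1,5) = 84.
Row 4 needs 420; the known cells sum to 321, so (4,1) = 99.
Column 1 must total 420; the given cells sum to 354, so (1,1) = 66.
Main diagonal must total 420; the given cells sum to 327, so (5,5) = 93.
Row 5 needs 420; the known cells sum to 309, so (5,4) = 111.
Column 4: 78 + 69 + 60 + 111 + ? = 420, so (1,4) = 102.
The remaining cell in column 5 is (3,5) = 420 − 369 = 51.
Row 1: 66 + 120 + 102 + 84 + ? = 420, so (1,2) = 48.
The remaining cell in row 3 is (3,2) = 420 − 315 = 105.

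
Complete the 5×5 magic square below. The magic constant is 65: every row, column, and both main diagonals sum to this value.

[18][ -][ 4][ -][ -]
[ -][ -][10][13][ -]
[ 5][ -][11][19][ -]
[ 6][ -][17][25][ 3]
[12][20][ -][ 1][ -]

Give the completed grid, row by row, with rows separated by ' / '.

The remaining cell in row 4 is (4,2) = 65 − 51 = 14.
The remaining cell in column 1 is (2,1) = 65 − 41 = 24.
The remaining cell in column 3 is (5,3) = 65 − 42 = 23.
Column 4 needs 65; the known cells sum to 58, so (1,4) = 7.
From anti-diagonal, 65 − (13 + 11 + 14 + 12) gives (1,5) = 15.
Row 1: 18 + 4 + 7 + 15 + ? = 65, so (1,2) = 21.
Row 5 needs 65; the known cells sum to 56, so (5,5) = 9.
From main diagonal, 65 − (18 + 11 + 25 + 9) gives (2,2) = 2.
Row 2 must total 65; the given cells sum to 49, so (2,5) = 16.
Using column 2: 21 + 2 + 14 + 20 + ? → (3,2) = 65 − 57 = 8.
Column 5 needs 65; the known cells sum to 43, so (3,5) = 22.

18 21 4 7 15 / 24 2 10 13 16 / 5 8 11 19 22 / 6 14 17 25 3 / 12 20 23 1 9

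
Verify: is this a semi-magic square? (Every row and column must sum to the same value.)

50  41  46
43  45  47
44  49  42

Row 1: 50 + 41 + 46 = 137.
Row 2: 43 + 45 + 47 = 135.
Row 3: 44 + 49 + 42 = 135.
Column 1: 50 + 43 + 44 = 137.
Column 2: 41 + 45 + 49 = 135.
Column 3: 46 + 47 + 42 = 135.

No — column 1 sums to 137 but row 2 sums to 135.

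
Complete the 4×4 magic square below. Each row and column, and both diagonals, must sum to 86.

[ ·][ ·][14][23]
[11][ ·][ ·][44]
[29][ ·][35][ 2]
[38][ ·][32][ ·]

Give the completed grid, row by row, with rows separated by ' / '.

8 41 14 23 / 11 26 5 44 / 29 20 35 2 / 38 -1 32 17

Using row 3: 29 + 35 + 2 + ? → (3,2) = 86 − 66 = 20.
Column 1 must total 86; the given cells sum to 78, so (1,1) = 8.
Using column 3: 14 + 35 + 32 + ? → (2,3) = 86 − 81 = 5.
Column 4 must total 86; the given cells sum to 69, so (4,4) = 17.
Main diagonal: 8 + 35 + 17 + ? = 86, so (2,2) = 26.
Row 1: 8 + 14 + 23 + ? = 86, so (1,2) = 41.
Row 4: 38 + 32 + 17 + ? = 86, so (4,2) = -1.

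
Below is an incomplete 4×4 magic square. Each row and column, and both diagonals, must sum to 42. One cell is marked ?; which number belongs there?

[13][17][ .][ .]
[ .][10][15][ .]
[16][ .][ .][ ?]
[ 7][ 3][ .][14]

9

The remaining cell in row 4 is (4,3) = 42 − 24 = 18.
From column 1, 42 − (13 + 16 + 7) gives (2,1) = 6.
Column 2 must total 42; the given cells sum to 30, so (3,2) = 12.
Using main diagonal: 13 + 10 + 14 + ? → (3,3) = 42 − 37 = 5.
Using anti-diagonal: 15 + 12 + 7 + ? → (1,4) = 42 − 34 = 8.
The remaining cell in row 1 is (1,3) = 42 − 38 = 4.
Row 2 must total 42; the given cells sum to 31, so (2,4) = 11.
The remaining cell in row 3 is (3,4) = 42 − 33 = 9.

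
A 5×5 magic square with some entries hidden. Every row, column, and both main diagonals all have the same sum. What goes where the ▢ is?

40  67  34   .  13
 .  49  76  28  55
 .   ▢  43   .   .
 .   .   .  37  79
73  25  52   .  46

Main diagonal is complete and sums to 215; that is the magic constant.
Using row 1: 40 + 67 + 34 + 13 + ? → (1,4) = 215 − 154 = 61.
The remaining cell in row 2 is (2,1) = 215 − 208 = 7.
Row 5 must total 215; the given cells sum to 196, so (5,4) = 19.
From column 3, 215 − (34 + 76 + 43 + 52) gives (4,3) = 10.
Using column 4: 61 + 28 + 37 + 19 + ? → (3,4) = 215 − 145 = 70.
The remaining cell in column 5 is (3,5) = 215 − 193 = 22.
The remaining cell in anti-diagonal is (4,2) = 215 − 157 = 58.
Row 4: 58 + 10 + 37 + 79 + ? = 215, so (4,1) = 31.
From column 1, 215 − (40 + 7 + 31 + 73) gives (3,1) = 64.
From column 2, 215 − (67 + 49 + 58 + 25) gives (3,2) = 16.

16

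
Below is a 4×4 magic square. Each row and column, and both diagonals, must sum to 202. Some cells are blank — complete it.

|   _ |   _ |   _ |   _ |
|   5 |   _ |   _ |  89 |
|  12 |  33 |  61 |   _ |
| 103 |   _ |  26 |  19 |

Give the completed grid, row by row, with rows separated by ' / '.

Row 3 needs 202; the known cells sum to 106, so (3,4) = 96.
The remaining cell in row 4 is (4,2) = 202 − 148 = 54.
Column 1 must total 202; the given cells sum to 120, so (1,1) = 82.
Column 4: 89 + 96 + 19 + ? = 202, so (1,4) = -2.
The remaining cell in main diagonal is (2,2) = 202 − 162 = 40.
Anti-diagonal: -2 + 33 + 103 + ? = 202, so (2,3) = 68.
Column 2: 40 + 33 + 54 + ? = 202, so (1,2) = 75.
Column 3: 68 + 61 + 26 + ? = 202, so (1,3) = 47.

82 75 47 -2 / 5 40 68 89 / 12 33 61 96 / 103 54 26 19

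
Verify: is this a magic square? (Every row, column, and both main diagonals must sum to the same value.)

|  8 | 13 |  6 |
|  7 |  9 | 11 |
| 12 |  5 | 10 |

Row 1: 8 + 13 + 6 = 27.
Row 2: 7 + 9 + 11 = 27.
Row 3: 12 + 5 + 10 = 27.
Column 1: 8 + 7 + 12 = 27.
Column 2: 13 + 9 + 5 = 27.
Column 3: 6 + 11 + 10 = 27.
Main diagonal: 8 + 9 + 10 = 27.
Anti-diagonal: 6 + 9 + 12 = 27.
All lines sum to 27.

Yes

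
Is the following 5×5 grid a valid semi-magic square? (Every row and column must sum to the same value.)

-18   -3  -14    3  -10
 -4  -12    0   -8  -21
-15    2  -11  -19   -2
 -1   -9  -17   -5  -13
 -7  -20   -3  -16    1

No — row 5 sums to -45 but column 2 sums to -42.

Row 1: -18 + (-3) + (-14) + 3 + (-10) = -42.
Row 2: -4 + (-12) + 0 + (-8) + (-21) = -45.
Row 3: -15 + 2 + (-11) + (-19) + (-2) = -45.
Row 4: -1 + (-9) + (-17) + (-5) + (-13) = -45.
Row 5: -7 + (-20) + (-3) + (-16) + 1 = -45.
Column 1: -18 + (-4) + (-15) + (-1) + (-7) = -45.
Column 2: -3 + (-12) + 2 + (-9) + (-20) = -42.
Column 3: -14 + 0 + (-11) + (-17) + (-3) = -45.
Column 4: 3 + (-8) + (-19) + (-5) + (-16) = -45.
Column 5: -10 + (-21) + (-2) + (-13) + 1 = -45.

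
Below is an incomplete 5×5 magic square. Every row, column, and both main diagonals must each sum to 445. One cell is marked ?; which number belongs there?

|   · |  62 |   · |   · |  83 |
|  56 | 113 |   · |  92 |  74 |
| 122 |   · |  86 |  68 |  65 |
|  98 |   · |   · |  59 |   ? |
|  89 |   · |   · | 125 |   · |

116

Using row 2: 56 + 113 + 92 + 74 + ? → (2,3) = 445 − 335 = 110.
Using row 3: 122 + 86 + 68 + 65 + ? → (3,2) = 445 − 341 = 104.
Column 1 must total 445; the given cells sum to 365, so (1,1) = 80.
From column 4, 445 − (92 + 68 + 59 + 125) gives (1,4) = 101.
From main diagonal, 445 − (80 + 113 + 86 + 59) gives (5,5) = 107.
From anti-diagonal, 445 − (83 + 92 + 86 + 89) gives (4,2) = 95.
Row 1 needs 445; the known cells sum to 326, so (1,3) = 119.
Column 2: 62 + 113 + 104 + 95 + ? = 445, so (5,2) = 71.
From column 5, 445 − (83 + 74 + 65 + 107) gives (4,5) = 116.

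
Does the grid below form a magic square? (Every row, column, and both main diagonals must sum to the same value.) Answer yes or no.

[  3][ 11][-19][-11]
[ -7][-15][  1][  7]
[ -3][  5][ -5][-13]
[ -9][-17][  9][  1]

No — row 4 sums to -16 but column 3 sums to -14.

Row 1: 3 + 11 + (-19) + (-11) = -16.
Row 2: -7 + (-15) + 1 + 7 = -14.
Row 3: -3 + 5 + (-5) + (-13) = -16.
Row 4: -9 + (-17) + 9 + 1 = -16.
Column 1: 3 + (-7) + (-3) + (-9) = -16.
Column 2: 11 + (-15) + 5 + (-17) = -16.
Column 3: -19 + 1 + (-5) + 9 = -14.
Column 4: -11 + 7 + (-13) + 1 = -16.
Main diagonal: 3 + (-15) + (-5) + 1 = -16.
Anti-diagonal: -11 + 1 + 5 + (-9) = -14.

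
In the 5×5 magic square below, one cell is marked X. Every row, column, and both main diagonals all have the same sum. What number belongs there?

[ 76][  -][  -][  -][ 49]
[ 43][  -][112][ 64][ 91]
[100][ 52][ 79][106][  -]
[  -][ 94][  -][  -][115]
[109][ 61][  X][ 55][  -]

Anti-diagonal is complete and sums to 395; that is the magic constant.
Row 2: 43 + 112 + 64 + 91 + ? = 395, so (2,2) = 85.
Row 3: 100 + 52 + 79 + 106 + ? = 395, so (3,5) = 58.
Using column 1: 76 + 43 + 100 + 109 + ? → (4,1) = 395 − 328 = 67.
Column 2: 85 + 52 + 94 + 61 + ? = 395, so (1,2) = 103.
Column 5 needs 395; the known cells sum to 313, so (5,5) = 82.
Main diagonal: 76 + 85 + 79 + 82 + ? = 395, so (4,4) = 73.
Row 4 needs 395; the known cells sum to 349, so (4,3) = 46.
Row 5 must total 395; the given cells sum to 307, so (5,3) = 88.

88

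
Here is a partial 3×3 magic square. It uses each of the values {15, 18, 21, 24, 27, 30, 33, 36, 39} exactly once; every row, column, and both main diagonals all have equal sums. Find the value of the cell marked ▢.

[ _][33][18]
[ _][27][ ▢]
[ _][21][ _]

The 9 entries sum to 243, so each line sums to 243/3 = 81.
The remaining cell in row 1 is (1,1) = 81 − 51 = 30.
The remaining cell in main diagonal is (3,3) = 81 − 57 = 24.
Anti-diagonal: 18 + 27 + ? = 81, so (3,1) = 36.
Column 1 needs 81; the known cells sum to 66, so (2,1) = 15.
Column 3 needs 81; the known cells sum to 42, so (2,3) = 39.

39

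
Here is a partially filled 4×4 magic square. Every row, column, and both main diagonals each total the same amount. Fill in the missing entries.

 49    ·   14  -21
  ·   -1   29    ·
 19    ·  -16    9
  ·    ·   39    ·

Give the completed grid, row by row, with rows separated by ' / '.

49 24 14 -21 / -6 -1 29 44 / 19 54 -16 9 / 4 -11 39 34

Column 3 is already complete: 14 + 29 + -16 + 39 = 66, so that is the magic constant.
Row 1 needs 66; the known cells sum to 42, so (1,2) = 24.
Using row 3: 19 + (-16) + 9 + ? → (3,2) = 66 − 12 = 54.
Column 2: 24 + (-1) + 54 + ? = 66, so (4,2) = -11.
Main diagonal needs 66; the known cells sum to 32, so (4,4) = 34.
Anti-diagonal must total 66; the given cells sum to 62, so (4,1) = 4.
The remaining cell in column 1 is (2,1) = 66 − 72 = -6.
Using column 4: -21 + 9 + 34 + ? → (2,4) = 66 − 22 = 44.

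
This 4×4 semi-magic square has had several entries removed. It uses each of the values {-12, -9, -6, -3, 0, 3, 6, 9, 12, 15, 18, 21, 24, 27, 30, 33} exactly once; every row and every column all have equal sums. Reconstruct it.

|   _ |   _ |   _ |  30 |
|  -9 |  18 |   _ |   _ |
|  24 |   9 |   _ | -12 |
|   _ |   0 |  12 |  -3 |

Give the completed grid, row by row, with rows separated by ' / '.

The 16 entries sum to 168, so each line sums to 168/4 = 42.
Row 3 needs 42; the known cells sum to 21, so (3,3) = 21.
Row 4 must total 42; the given cells sum to 9, so (4,1) = 33.
From column 1, 42 − (-9 + 24 + 33) gives (1,1) = -6.
The remaining cell in column 2 is (1,2) = 42 − 27 = 15.
Using column 4: 30 + (-12) + (-3) + ? → (2,4) = 42 − 15 = 27.
Row 1 needs 42; the known cells sum to 39, so (1,3) = 3.
Row 2 needs 42; the known cells sum to 36, so (2,3) = 6.

-6 15 3 30 / -9 18 6 27 / 24 9 21 -12 / 33 0 12 -3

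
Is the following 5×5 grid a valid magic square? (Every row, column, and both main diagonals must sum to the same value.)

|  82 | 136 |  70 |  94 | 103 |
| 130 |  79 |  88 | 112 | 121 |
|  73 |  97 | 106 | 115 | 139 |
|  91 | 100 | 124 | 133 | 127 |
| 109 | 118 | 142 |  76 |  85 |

No — column 1 sums to 485 but column 4 sums to 530.

Row 1: 82 + 136 + 70 + 94 + 103 = 485.
Row 2: 130 + 79 + 88 + 112 + 121 = 530.
Row 3: 73 + 97 + 106 + 115 + 139 = 530.
Row 4: 91 + 100 + 124 + 133 + 127 = 575.
Row 5: 109 + 118 + 142 + 76 + 85 = 530.
Column 1: 82 + 130 + 73 + 91 + 109 = 485.
Column 2: 136 + 79 + 97 + 100 + 118 = 530.
Column 3: 70 + 88 + 106 + 124 + 142 = 530.
Column 4: 94 + 112 + 115 + 133 + 76 = 530.
Column 5: 103 + 121 + 139 + 127 + 85 = 575.
Main diagonal: 82 + 79 + 106 + 133 + 85 = 485.
Anti-diagonal: 103 + 112 + 106 + 100 + 109 = 530.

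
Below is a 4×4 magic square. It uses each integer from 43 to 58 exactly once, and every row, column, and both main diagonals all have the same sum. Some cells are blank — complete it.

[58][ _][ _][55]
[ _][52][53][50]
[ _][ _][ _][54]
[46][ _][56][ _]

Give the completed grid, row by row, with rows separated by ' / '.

The entries are 43 through 58, which sum to 808, so each line sums to 808/4 = 202.
From row 2, 202 − (52 + 53 + 50) gives (2,1) = 47.
The remaining cell in column 1 is (3,1) = 202 − 151 = 51.
The remaining cell in column 4 is (4,4) = 202 − 159 = 43.
From main diagonal, 202 − (58 + 52 + 43) gives (3,3) = 49.
The remaining cell in anti-diagonal is (3,2) = 202 − 154 = 48.
Using row 4: 46 + 56 + 43 + ? → (4,2) = 202 − 145 = 57.
Column 2 needs 202; the known cells sum to 157, so (1,2) = 45.
Column 3: 53 + 49 + 56 + ? = 202, so (1,3) = 44.

58 45 44 55 / 47 52 53 50 / 51 48 49 54 / 46 57 56 43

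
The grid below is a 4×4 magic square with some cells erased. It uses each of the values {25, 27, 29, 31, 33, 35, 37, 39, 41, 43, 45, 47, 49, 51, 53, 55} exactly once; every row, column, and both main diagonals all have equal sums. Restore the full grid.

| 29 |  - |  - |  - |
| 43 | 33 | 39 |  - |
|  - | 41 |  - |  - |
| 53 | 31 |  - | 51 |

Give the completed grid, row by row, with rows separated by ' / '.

29 55 49 27 / 43 33 39 45 / 35 41 47 37 / 53 31 25 51

The 16 entries sum to 640, so each line sums to 640/4 = 160.
The remaining cell in row 2 is (2,4) = 160 − 115 = 45.
Row 4 must total 160; the given cells sum to 135, so (4,3) = 25.
Using column 1: 29 + 43 + 53 + ? → (3,1) = 160 − 125 = 35.
From column 2, 160 − (33 + 41 + 31) gives (1,2) = 55.
The remaining cell in main diagonal is (3,3) = 160 − 113 = 47.
Anti-diagonal must total 160; the given cells sum to 133, so (1,4) = 27.
Row 1 must total 160; the given cells sum to 111, so (1,3) = 49.
Row 3 needs 160; the known cells sum to 123, so (3,4) = 37.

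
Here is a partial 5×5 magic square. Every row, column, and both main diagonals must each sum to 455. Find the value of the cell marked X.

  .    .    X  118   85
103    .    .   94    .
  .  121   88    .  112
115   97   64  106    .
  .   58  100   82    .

76

Row 4 needs 455; the known cells sum to 382, so (4,5) = 73.
Column 4 needs 455; the known cells sum to 400, so (3,4) = 55.
Anti-diagonal: 85 + 94 + 88 + 97 + ? = 455, so (5,1) = 91.
Row 3 needs 455; the known cells sum to 376, so (3,1) = 79.
From row 5, 455 − (91 + 58 + 100 + 82) gives (5,5) = 124.
Using column 1: 103 + 79 + 115 + 91 + ? → (1,1) = 455 − 388 = 67.
Column 5 must total 455; the given cells sum to 394, so (2,5) = 61.
Main diagonal: 67 + 88 + 106 + 124 + ? = 455, so (2,2) = 70.
Using row 2: 103 + 70 + 94 + 61 + ? → (2,3) = 455 − 328 = 127.
Using column 2: 70 + 121 + 97 + 58 + ? → (1,2) = 455 − 346 = 109.
Column 3 must total 455; the given cells sum to 379, so (1,3) = 76.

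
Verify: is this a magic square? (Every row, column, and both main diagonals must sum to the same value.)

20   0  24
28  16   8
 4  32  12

Row 1: 20 + 0 + 24 = 44.
Row 2: 28 + 16 + 8 = 52.
Row 3: 4 + 32 + 12 = 48.
Column 1: 20 + 28 + 4 = 52.
Column 2: 0 + 16 + 32 = 48.
Column 3: 24 + 8 + 12 = 44.
Main diagonal: 20 + 16 + 12 = 48.
Anti-diagonal: 24 + 16 + 4 = 44.

No — main diagonal sums to 48 but row 2 sums to 52.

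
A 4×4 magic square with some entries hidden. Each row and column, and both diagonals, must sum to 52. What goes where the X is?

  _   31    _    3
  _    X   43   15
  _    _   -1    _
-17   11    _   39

Row 4 must total 52; the given cells sum to 33, so (4,3) = 19.
Column 3: 43 + (-1) + 19 + ? = 52, so (1,3) = -9.
Column 4 must total 52; the given cells sum to 57, so (3,4) = -5.
Anti-diagonal: 3 + 43 + (-17) + ? = 52, so (3,2) = 23.
Row 1: 31 + (-9) + 3 + ? = 52, so (1,1) = 27.
Row 3 must total 52; the given cells sum to 17, so (3,1) = 35.
Using column 1: 27 + 35 + (-17) + ? → (2,1) = 52 − 45 = 7.
Column 2 needs 52; the known cells sum to 65, so (2,2) = -13.

-13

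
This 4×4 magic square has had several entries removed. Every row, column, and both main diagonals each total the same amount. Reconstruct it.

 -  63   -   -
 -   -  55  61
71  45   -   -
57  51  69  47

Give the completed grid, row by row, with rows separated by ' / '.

Row 4 is already complete: 57 + 51 + 69 + 47 = 224, so that is the magic constant.
Column 2 must total 224; the given cells sum to 159, so (2,2) = 65.
From anti-diagonal, 224 − (55 + 45 + 57) gives (1,4) = 67.
The remaining cell in row 2 is (2,1) = 224 − 181 = 43.
Column 1: 43 + 71 + 57 + ? = 224, so (1,1) = 53.
The remaining cell in column 4 is (3,4) = 224 − 175 = 49.
The remaining cell in main diagonal is (3,3) = 224 − 165 = 59.
The remaining cell in row 1 is (1,3) = 224 − 183 = 41.

53 63 41 67 / 43 65 55 61 / 71 45 59 49 / 57 51 69 47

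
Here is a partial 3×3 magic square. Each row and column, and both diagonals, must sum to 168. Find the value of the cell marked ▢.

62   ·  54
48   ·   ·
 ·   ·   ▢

50

Row 1 must total 168; the given cells sum to 116, so (1,2) = 52.
Column 1 must total 168; the given cells sum to 110, so (3,1) = 58.
Anti-diagonal needs 168; the known cells sum to 112, so (2,2) = 56.
From row 2, 168 − (48 + 56) gives (2,3) = 64.
The remaining cell in column 2 is (3,2) = 168 − 108 = 60.
Using column 3: 54 + 64 + ? → (3,3) = 168 − 118 = 50.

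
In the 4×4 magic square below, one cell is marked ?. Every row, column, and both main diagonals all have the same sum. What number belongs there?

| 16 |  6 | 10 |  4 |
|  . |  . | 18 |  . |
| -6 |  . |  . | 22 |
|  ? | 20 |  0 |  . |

Row 1 is complete and sums to 36; that is the magic constant.
Column 3 must total 36; the given cells sum to 28, so (3,3) = 8.
Row 3 needs 36; the known cells sum to 24, so (3,2) = 12.
Column 2 needs 36; the known cells sum to 38, so (2,2) = -2.
Main diagonal needs 36; the known cells sum to 22, so (4,4) = 14.
From anti-diagonal, 36 − (4 + 18 + 12) gives (4,1) = 2.

2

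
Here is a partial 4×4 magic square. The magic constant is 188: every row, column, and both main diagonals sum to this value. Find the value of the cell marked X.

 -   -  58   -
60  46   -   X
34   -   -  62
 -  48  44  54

Row 4: 48 + 44 + 54 + ? = 188, so (4,1) = 42.
Column 1 must total 188; the given cells sum to 136, so (1,1) = 52.
The remaining cell in main diagonal is (3,3) = 188 − 152 = 36.
Using row 3: 34 + 36 + 62 + ? → (3,2) = 188 − 132 = 56.
Using column 2: 46 + 56 + 48 + ? → (1,2) = 188 − 150 = 38.
Column 3 must total 188; the given cells sum to 138, so (2,3) = 50.
Anti-diagonal must total 188; the given cells sum to 148, so (1,4) = 40.
Row 2 must total 188; the given cells sum to 156, so (2,4) = 32.

32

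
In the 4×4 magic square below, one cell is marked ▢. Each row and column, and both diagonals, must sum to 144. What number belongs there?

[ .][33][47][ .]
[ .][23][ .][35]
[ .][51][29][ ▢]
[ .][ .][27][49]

39

The remaining cell in column 2 is (4,2) = 144 − 107 = 37.
Column 3: 47 + 29 + 27 + ? = 144, so (2,3) = 41.
Main diagonal: 23 + 29 + 49 + ? = 144, so (1,1) = 43.
Using row 1: 43 + 33 + 47 + ? → (1,4) = 144 − 123 = 21.
Row 2 must total 144; the given cells sum to 99, so (2,1) = 45.
Using row 4: 37 + 27 + 49 + ? → (4,1) = 144 − 113 = 31.
Column 1 must total 144; the given cells sum to 119, so (3,1) = 25.
Column 4 must total 144; the given cells sum to 105, so (3,4) = 39.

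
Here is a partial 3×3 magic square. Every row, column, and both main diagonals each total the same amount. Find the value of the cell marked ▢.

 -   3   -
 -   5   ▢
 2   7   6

1

Row 3 is complete and sums to 15; that is the magic constant.
The remaining cell in main diagonal is (1,1) = 15 − 11 = 4.
Using anti-diagonal: 5 + 2 + ? → (1,3) = 15 − 7 = 8.
Column 1 needs 15; the known cells sum to 6, so (2,1) = 9.
Column 3 needs 15; the known cells sum to 14, so (2,3) = 1.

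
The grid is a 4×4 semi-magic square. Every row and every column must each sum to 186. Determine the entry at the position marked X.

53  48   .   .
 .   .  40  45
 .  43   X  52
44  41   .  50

49

Row 4: 44 + 41 + 50 + ? = 186, so (4,3) = 51.
Column 2: 48 + 43 + 41 + ? = 186, so (2,2) = 54.
Column 4: 45 + 52 + 50 + ? = 186, so (1,4) = 39.
Row 1 needs 186; the known cells sum to 140, so (1,3) = 46.
Using row 2: 54 + 40 + 45 + ? → (2,1) = 186 − 139 = 47.
Column 1 needs 186; the known cells sum to 144, so (3,1) = 42.
Column 3: 46 + 40 + 51 + ? = 186, so (3,3) = 49.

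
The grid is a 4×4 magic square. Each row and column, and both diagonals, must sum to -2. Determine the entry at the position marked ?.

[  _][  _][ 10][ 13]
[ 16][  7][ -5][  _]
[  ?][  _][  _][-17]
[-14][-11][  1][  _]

19

Row 2: 16 + 7 + (-5) + ? = -2, so (2,4) = -20.
Using row 4: -14 + (-11) + 1 + ? → (4,4) = -2 − (-24) = 22.
From column 3, -2 − (10 + (-5) + 1) gives (3,3) = -8.
Main diagonal: 7 + (-8) + 22 + ? = -2, so (1,1) = -23.
Using anti-diagonal: 13 + (-5) + (-14) + ? → (3,2) = -2 − (-6) = 4.
Row 1 must total -2; the given cells sum to 0, so (1,2) = -2.
Row 3 must total -2; the given cells sum to -21, so (3,1) = 19.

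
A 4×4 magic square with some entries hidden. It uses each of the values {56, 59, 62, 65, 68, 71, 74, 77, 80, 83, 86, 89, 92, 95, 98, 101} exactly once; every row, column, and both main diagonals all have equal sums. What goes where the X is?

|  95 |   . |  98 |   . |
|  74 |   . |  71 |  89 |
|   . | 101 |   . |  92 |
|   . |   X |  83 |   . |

68

The 16 entries sum to 1256, so each line sums to 1256/4 = 314.
From row 2, 314 − (74 + 71 + 89) gives (2,2) = 80.
From column 3, 314 − (98 + 71 + 83) gives (3,3) = 62.
The remaining cell in main diagonal is (4,4) = 314 − 237 = 77.
Using row 3: 101 + 62 + 92 + ? → (3,1) = 314 − 255 = 59.
Using column 1: 95 + 74 + 59 + ? → (4,1) = 314 − 228 = 86.
Using column 4: 89 + 92 + 77 + ? → (1,4) = 314 − 258 = 56.
Row 1: 95 + 98 + 56 + ? = 314, so (1,2) = 65.
Row 4 needs 314; the known cells sum to 246, so (4,2) = 68.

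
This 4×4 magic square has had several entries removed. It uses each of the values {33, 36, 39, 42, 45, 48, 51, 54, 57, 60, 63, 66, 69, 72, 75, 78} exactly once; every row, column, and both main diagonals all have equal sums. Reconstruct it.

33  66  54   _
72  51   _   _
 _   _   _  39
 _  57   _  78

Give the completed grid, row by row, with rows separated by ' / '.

The 16 entries sum to 888, so each line sums to 888/4 = 222.
Using row 1: 33 + 66 + 54 + ? → (1,4) = 222 − 153 = 69.
Column 2 needs 222; the known cells sum to 174, so (3,2) = 48.
Column 4 needs 222; the known cells sum to 186, so (2,4) = 36.
From main diagonal, 222 − (33 + 51 + 78) gives (3,3) = 60.
Row 2 must total 222; the given cells sum to 159, so (2,3) = 63.
Row 3 needs 222; the known cells sum to 147, so (3,1) = 75.
Column 1: 33 + 72 + 75 + ? = 222, so (4,1) = 42.
From column 3, 222 − (54 + 63 + 60) gives (4,3) = 45.

33 66 54 69 / 72 51 63 36 / 75 48 60 39 / 42 57 45 78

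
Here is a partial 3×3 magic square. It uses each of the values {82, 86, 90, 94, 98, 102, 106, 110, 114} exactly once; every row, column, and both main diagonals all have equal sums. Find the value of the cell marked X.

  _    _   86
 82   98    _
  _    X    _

The 9 entries sum to 882, so each line sums to 882/3 = 294.
From row 2, 294 − (82 + 98) gives (2,3) = 114.
Column 3 must total 294; the given cells sum to 200, so (3,3) = 94.
Main diagonal: 98 + 94 + ? = 294, so (1,1) = 102.
Anti-diagonal needs 294; the known cells sum to 184, so (3,1) = 110.
Row 1: 102 + 86 + ? = 294, so (1,2) = 106.
From row 3, 294 − (110 + 94) gives (3,2) = 90.

90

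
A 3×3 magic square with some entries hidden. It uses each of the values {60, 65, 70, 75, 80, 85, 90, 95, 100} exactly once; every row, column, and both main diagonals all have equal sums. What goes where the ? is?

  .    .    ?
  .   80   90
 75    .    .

85

The 9 entries sum to 720, so each line sums to 720/3 = 240.
From row 2, 240 − (80 + 90) gives (2,1) = 70.
Column 1 needs 240; the known cells sum to 145, so (1,1) = 95.
Using main diagonal: 95 + 80 + ? → (3,3) = 240 − 175 = 65.
Anti-diagonal must total 240; the given cells sum to 155, so (1,3) = 85.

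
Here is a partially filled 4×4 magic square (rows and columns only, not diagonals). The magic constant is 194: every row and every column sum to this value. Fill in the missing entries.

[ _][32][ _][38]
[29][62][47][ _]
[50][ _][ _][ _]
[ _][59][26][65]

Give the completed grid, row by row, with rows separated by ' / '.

71 32 53 38 / 29 62 47 56 / 50 41 68 35 / 44 59 26 65

From row 2, 194 − (29 + 62 + 47) gives (2,4) = 56.
Row 4: 59 + 26 + 65 + ? = 194, so (4,1) = 44.
Column 1: 29 + 50 + 44 + ? = 194, so (1,1) = 71.
The remaining cell in column 2 is (3,2) = 194 − 153 = 41.
Column 4 needs 194; the known cells sum to 159, so (3,4) = 35.
Row 1: 71 + 32 + 38 + ? = 194, so (1,3) = 53.
Row 3 must total 194; the given cells sum to 126, so (3,3) = 68.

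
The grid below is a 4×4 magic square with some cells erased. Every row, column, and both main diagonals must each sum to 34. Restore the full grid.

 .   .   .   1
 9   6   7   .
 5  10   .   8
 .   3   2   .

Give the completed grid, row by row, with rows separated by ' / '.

From row 2, 34 − (9 + 6 + 7) gives (2,4) = 12.
Row 3 needs 34; the known cells sum to 23, so (3,3) = 11.
Column 2 needs 34; the known cells sum to 19, so (1,2) = 15.
The remaining cell in column 3 is (1,3) = 34 − 20 = 14.
Using column 4: 1 + 12 + 8 + ? → (4,4) = 34 − 21 = 13.
Main diagonal needs 34; the known cells sum to 30, so (1,1) = 4.
Anti-diagonal: 1 + 7 + 10 + ? = 34, so (4,1) = 16.

4 15 14 1 / 9 6 7 12 / 5 10 11 8 / 16 3 2 13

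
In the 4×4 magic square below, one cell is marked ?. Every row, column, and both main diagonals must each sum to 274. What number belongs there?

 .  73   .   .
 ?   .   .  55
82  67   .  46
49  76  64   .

Using row 3: 82 + 67 + 46 + ? → (3,3) = 274 − 195 = 79.
Row 4: 49 + 76 + 64 + ? = 274, so (4,4) = 85.
Using column 2: 73 + 67 + 76 + ? → (2,2) = 274 − 216 = 58.
Using column 4: 55 + 46 + 85 + ? → (1,4) = 274 − 186 = 88.
The remaining cell in main diagonal is (1,1) = 274 − 222 = 52.
Anti-diagonal: 88 + 67 + 49 + ? = 274, so (2,3) = 70.
Row 1 must total 274; the given cells sum to 213, so (1,3) = 61.
Row 2: 58 + 70 + 55 + ? = 274, so (2,1) = 91.

91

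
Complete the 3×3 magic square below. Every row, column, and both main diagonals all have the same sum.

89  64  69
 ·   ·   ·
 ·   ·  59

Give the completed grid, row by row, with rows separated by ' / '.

Row 1 is already complete: 89 + 64 + 69 = 222, so that is the magic constant.
The remaining cell in column 3 is (2,3) = 222 − 128 = 94.
Main diagonal: 89 + 59 + ? = 222, so (2,2) = 74.
Anti-diagonal: 69 + 74 + ? = 222, so (3,1) = 79.
From row 2, 222 − (74 + 94) gives (2,1) = 54.
From row 3, 222 − (79 + 59) gives (3,2) = 84.

89 64 69 / 54 74 94 / 79 84 59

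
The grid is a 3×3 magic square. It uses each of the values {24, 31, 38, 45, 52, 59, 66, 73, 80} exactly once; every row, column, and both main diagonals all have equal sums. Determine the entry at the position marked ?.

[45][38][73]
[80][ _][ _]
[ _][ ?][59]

The 9 entries sum to 468, so each line sums to 468/3 = 156.
The remaining cell in column 1 is (3,1) = 156 − 125 = 31.
Column 3: 73 + 59 + ? = 156, so (2,3) = 24.
Main diagonal needs 156; the known cells sum to 104, so (2,2) = 52.
From row 3, 156 − (31 + 59) gives (3,2) = 66.

66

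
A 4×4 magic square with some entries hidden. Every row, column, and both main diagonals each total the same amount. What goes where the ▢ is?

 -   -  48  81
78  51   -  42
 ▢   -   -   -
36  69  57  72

75

Row 4 is complete and sums to 234; that is the magic constant.
Row 2 must total 234; the given cells sum to 171, so (2,3) = 63.
Column 3: 48 + 63 + 57 + ? = 234, so (3,3) = 66.
The remaining cell in column 4 is (3,4) = 234 − 195 = 39.
Main diagonal needs 234; the known cells sum to 189, so (1,1) = 45.
From anti-diagonal, 234 − (81 + 63 + 36) gives (3,2) = 54.
Row 1: 45 + 48 + 81 + ? = 234, so (1,2) = 60.
The remaining cell in row 3 is (3,1) = 234 − 159 = 75.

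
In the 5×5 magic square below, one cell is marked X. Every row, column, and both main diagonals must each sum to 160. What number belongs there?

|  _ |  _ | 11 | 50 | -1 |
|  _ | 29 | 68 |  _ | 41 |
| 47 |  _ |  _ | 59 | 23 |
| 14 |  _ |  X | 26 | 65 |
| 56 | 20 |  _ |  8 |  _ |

2

Column 4: 50 + 59 + 26 + 8 + ? = 160, so (2,4) = 17.
Column 5 needs 160; the known cells sum to 128, so (5,5) = 32.
Row 2: 29 + 68 + 17 + 41 + ? = 160, so (2,1) = 5.
Row 5 must total 160; the given cells sum to 116, so (5,3) = 44.
The remaining cell in column 1 is (1,1) = 160 − 122 = 38.
Using main diagonal: 38 + 29 + 26 + 32 + ? → (3,3) = 160 − 125 = 35.
From anti-diagonal, 160 − (-1 + 17 + 35 + 56) gives (4,2) = 53.
Row 1 needs 160; the known cells sum to 98, so (1,2) = 62.
Row 3 must total 160; the given cells sum to 164, so (3,2) = -4.
The remaining cell in row 4 is (4,3) = 160 − 158 = 2.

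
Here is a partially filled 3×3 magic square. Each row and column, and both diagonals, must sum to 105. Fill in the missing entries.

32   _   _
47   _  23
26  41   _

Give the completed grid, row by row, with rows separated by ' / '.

Row 2 must total 105; the given cells sum to 70, so (2,2) = 35.
Row 3: 26 + 41 + ? = 105, so (3,3) = 38.
Column 2 must total 105; the given cells sum to 76, so (1,2) = 29.
Column 3: 23 + 38 + ? = 105, so (1,3) = 44.

32 29 44 / 47 35 23 / 26 41 38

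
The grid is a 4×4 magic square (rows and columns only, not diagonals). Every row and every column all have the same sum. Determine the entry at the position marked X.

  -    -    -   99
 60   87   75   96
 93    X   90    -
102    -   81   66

78

Row 2 is complete and sums to 318; that is the magic constant.
From row 4, 318 − (102 + 81 + 66) gives (4,2) = 69.
Using column 1: 60 + 93 + 102 + ? → (1,1) = 318 − 255 = 63.
Using column 3: 75 + 90 + 81 + ? → (1,3) = 318 − 246 = 72.
Column 4 needs 318; the known cells sum to 261, so (3,4) = 57.
Using row 1: 63 + 72 + 99 + ? → (1,2) = 318 − 234 = 84.
Using row 3: 93 + 90 + 57 + ? → (3,2) = 318 − 240 = 78.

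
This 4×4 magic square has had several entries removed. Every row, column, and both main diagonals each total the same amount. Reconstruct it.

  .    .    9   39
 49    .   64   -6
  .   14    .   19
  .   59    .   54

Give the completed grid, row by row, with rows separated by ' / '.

Column 4 is already complete: 39 + -6 + 19 + 54 = 106, so that is the magic constant.
Row 2: 49 + 64 + (-6) + ? = 106, so (2,2) = -1.
Column 2: -1 + 14 + 59 + ? = 106, so (1,2) = 34.
Anti-diagonal needs 106; the known cells sum to 117, so (4,1) = -11.
The remaining cell in row 1 is (1,1) = 106 − 82 = 24.
Using row 4: -11 + 59 + 54 + ? → (4,3) = 106 − 102 = 4.
Column 1 must total 106; the given cells sum to 62, so (3,1) = 44.
Column 3 must total 106; the given cells sum to 77, so (3,3) = 29.

24 34 9 39 / 49 -1 64 -6 / 44 14 29 19 / -11 59 4 54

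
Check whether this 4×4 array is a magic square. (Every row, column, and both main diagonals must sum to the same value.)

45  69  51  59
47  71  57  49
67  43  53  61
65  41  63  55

Row 1: 45 + 69 + 51 + 59 = 224.
Row 2: 47 + 71 + 57 + 49 = 224.
Row 3: 67 + 43 + 53 + 61 = 224.
Row 4: 65 + 41 + 63 + 55 = 224.
Column 1: 45 + 47 + 67 + 65 = 224.
Column 2: 69 + 71 + 43 + 41 = 224.
Column 3: 51 + 57 + 53 + 63 = 224.
Column 4: 59 + 49 + 61 + 55 = 224.
Main diagonal: 45 + 71 + 53 + 55 = 224.
Anti-diagonal: 59 + 57 + 43 + 65 = 224.
All lines sum to 224.

Yes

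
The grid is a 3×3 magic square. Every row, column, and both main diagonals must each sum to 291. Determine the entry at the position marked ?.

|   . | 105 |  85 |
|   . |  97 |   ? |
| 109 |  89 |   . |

Using row 1: 105 + 85 + ? → (1,1) = 291 − 190 = 101.
Using row 3: 109 + 89 + ? → (3,3) = 291 − 198 = 93.
The remaining cell in column 1 is (2,1) = 291 − 210 = 81.
Column 3 must total 291; the given cells sum to 178, so (2,3) = 113.

113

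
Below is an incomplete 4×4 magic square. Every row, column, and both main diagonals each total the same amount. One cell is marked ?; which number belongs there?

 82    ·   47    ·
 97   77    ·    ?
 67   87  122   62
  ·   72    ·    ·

Row 3 is complete and sums to 338; that is the magic constant.
Column 1 needs 338; the known cells sum to 246, so (4,1) = 92.
Column 2: 77 + 87 + 72 + ? = 338, so (1,2) = 102.
Main diagonal needs 338; the known cells sum to 281, so (4,4) = 57.
Using row 1: 82 + 102 + 47 + ? → (1,4) = 338 − 231 = 107.
From row 4, 338 − (92 + 72 + 57) gives (4,3) = 117.
Column 3 needs 338; the known cells sum to 286, so (2,3) = 52.
Column 4 must total 338; the given cells sum to 226, so (2,4) = 112.

112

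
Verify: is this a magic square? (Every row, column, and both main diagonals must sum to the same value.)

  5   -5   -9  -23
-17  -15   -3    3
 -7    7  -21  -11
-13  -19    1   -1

Yes

Row 1: 5 + (-5) + (-9) + (-23) = -32.
Row 2: -17 + (-15) + (-3) + 3 = -32.
Row 3: -7 + 7 + (-21) + (-11) = -32.
Row 4: -13 + (-19) + 1 + (-1) = -32.
Column 1: 5 + (-17) + (-7) + (-13) = -32.
Column 2: -5 + (-15) + 7 + (-19) = -32.
Column 3: -9 + (-3) + (-21) + 1 = -32.
Column 4: -23 + 3 + (-11) + (-1) = -32.
Main diagonal: 5 + (-15) + (-21) + (-1) = -32.
Anti-diagonal: -23 + (-3) + 7 + (-13) = -32.
All lines sum to -32.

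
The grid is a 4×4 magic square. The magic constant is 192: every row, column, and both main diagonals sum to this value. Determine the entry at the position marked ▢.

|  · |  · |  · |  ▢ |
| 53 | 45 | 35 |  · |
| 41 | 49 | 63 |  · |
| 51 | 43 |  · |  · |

57

From row 2, 192 − (53 + 45 + 35) gives (2,4) = 59.
The remaining cell in row 3 is (3,4) = 192 − 153 = 39.
Column 1 must total 192; the given cells sum to 145, so (1,1) = 47.
The remaining cell in column 2 is (1,2) = 192 − 137 = 55.
Using main diagonal: 47 + 45 + 63 + ? → (4,4) = 192 − 155 = 37.
Anti-diagonal: 35 + 49 + 51 + ? = 192, so (1,4) = 57.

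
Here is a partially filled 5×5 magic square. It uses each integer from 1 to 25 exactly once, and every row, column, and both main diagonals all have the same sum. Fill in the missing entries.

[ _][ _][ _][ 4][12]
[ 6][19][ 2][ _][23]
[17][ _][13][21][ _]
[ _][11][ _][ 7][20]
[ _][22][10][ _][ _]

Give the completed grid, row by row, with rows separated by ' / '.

25 8 16 4 12 / 6 19 2 15 23 / 17 5 13 21 9 / 3 11 24 7 20 / 14 22 10 18 1

The entries are 1 through 25, which sum to 325, so each line sums to 325/5 = 65.
From row 2, 65 − (6 + 19 + 2 + 23) gives (2,4) = 15.
Using column 4: 4 + 15 + 21 + 7 + ? → (5,4) = 65 − 47 = 18.
The remaining cell in anti-diagonal is (5,1) = 65 − 51 = 14.
From row 5, 65 − (14 + 22 + 10 + 18) gives (5,5) = 1.
Column 5 must total 65; the given cells sum to 56, so (3,5) = 9.
Main diagonal: 19 + 13 + 7 + 1 + ? = 65, so (1,1) = 25.
Using row 3: 17 + 13 + 21 + 9 + ? → (3,2) = 65 − 60 = 5.
Column 1 needs 65; the known cells sum to 62, so (4,1) = 3.
The remaining cell in column 2 is (1,2) = 65 − 57 = 8.
Row 1 needs 65; the known cells sum to 49, so (1,3) = 16.
The remaining cell in row 4 is (4,3) = 65 − 41 = 24.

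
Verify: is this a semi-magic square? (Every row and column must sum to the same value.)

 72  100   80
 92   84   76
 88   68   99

Row 1: 72 + 100 + 80 = 252.
Row 2: 92 + 84 + 76 = 252.
Row 3: 88 + 68 + 99 = 255.
Column 1: 72 + 92 + 88 = 252.
Column 2: 100 + 84 + 68 = 252.
Column 3: 80 + 76 + 99 = 255.

No — column 1 sums to 252 but column 3 sums to 255.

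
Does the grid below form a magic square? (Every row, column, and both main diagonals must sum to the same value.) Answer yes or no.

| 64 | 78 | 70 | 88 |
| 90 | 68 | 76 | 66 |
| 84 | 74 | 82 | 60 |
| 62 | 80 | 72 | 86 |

Row 1: 64 + 78 + 70 + 88 = 300.
Row 2: 90 + 68 + 76 + 66 = 300.
Row 3: 84 + 74 + 82 + 60 = 300.
Row 4: 62 + 80 + 72 + 86 = 300.
Column 1: 64 + 90 + 84 + 62 = 300.
Column 2: 78 + 68 + 74 + 80 = 300.
Column 3: 70 + 76 + 82 + 72 = 300.
Column 4: 88 + 66 + 60 + 86 = 300.
Main diagonal: 64 + 68 + 82 + 86 = 300.
Anti-diagonal: 88 + 76 + 74 + 62 = 300.
All lines sum to 300.

Yes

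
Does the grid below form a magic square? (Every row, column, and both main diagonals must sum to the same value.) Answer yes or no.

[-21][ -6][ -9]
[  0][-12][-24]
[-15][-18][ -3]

Row 1: -21 + (-6) + (-9) = -36.
Row 2: 0 + (-12) + (-24) = -36.
Row 3: -15 + (-18) + (-3) = -36.
Column 1: -21 + 0 + (-15) = -36.
Column 2: -6 + (-12) + (-18) = -36.
Column 3: -9 + (-24) + (-3) = -36.
Main diagonal: -21 + (-12) + (-3) = -36.
Anti-diagonal: -9 + (-12) + (-15) = -36.
All lines sum to -36.

Yes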